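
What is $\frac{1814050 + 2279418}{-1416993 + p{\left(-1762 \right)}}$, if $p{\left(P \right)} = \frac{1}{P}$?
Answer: $- \frac{7212690616}{2496741667} \approx -2.8888$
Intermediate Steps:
$\frac{1814050 + 2279418}{-1416993 + p{\left(-1762 \right)}} = \frac{1814050 + 2279418}{-1416993 + \frac{1}{-1762}} = \frac{4093468}{-1416993 - \frac{1}{1762}} = \frac{4093468}{- \frac{2496741667}{1762}} = 4093468 \left(- \frac{1762}{2496741667}\right) = - \frac{7212690616}{2496741667}$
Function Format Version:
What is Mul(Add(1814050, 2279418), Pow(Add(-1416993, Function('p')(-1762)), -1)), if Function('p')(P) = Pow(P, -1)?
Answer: Rational(-7212690616, 2496741667) ≈ -2.8888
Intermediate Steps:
Mul(Add(1814050, 2279418), Pow(Add(-1416993, Function('p')(-1762)), -1)) = Mul(Add(1814050, 2279418), Pow(Add(-1416993, Pow(-1762, -1)), -1)) = Mul(4093468, Pow(Add(-1416993, Rational(-1, 1762)), -1)) = Mul(4093468, Pow(Rational(-2496741667, 1762), -1)) = Mul(4093468, Rational(-1762, 2496741667)) = Rational(-7212690616, 2496741667)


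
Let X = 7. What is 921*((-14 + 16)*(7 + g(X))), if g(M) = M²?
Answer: 103152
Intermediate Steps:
921*((-14 + 16)*(7 + g(X))) = 921*((-14 + 16)*(7 + 7²)) = 921*(2*(7 + 49)) = 921*(2*56) = 921*112 = 103152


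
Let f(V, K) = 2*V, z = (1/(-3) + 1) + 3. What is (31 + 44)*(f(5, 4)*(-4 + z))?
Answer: -250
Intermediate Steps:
z = 11/3 (z = (-⅓ + 1) + 3 = ⅔ + 3 = 11/3 ≈ 3.6667)
(31 + 44)*(f(5, 4)*(-4 + z)) = (31 + 44)*((2*5)*(-4 + 11/3)) = 75*(10*(-⅓)) = 75*(-10/3) = -250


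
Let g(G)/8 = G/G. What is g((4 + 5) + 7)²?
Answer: 64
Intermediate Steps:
g(G) = 8 (g(G) = 8*(G/G) = 8*1 = 8)
g((4 + 5) + 7)² = 8² = 64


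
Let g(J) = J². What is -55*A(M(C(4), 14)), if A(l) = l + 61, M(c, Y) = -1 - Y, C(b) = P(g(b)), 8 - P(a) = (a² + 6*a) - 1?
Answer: -2530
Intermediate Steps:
P(a) = 9 - a² - 6*a (P(a) = 8 - ((a² + 6*a) - 1) = 8 - (-1 + a² + 6*a) = 8 + (1 - a² - 6*a) = 9 - a² - 6*a)
C(b) = 9 - b⁴ - 6*b² (C(b) = 9 - (b²)² - 6*b² = 9 - b⁴ - 6*b²)
A(l) = 61 + l
-55*A(M(C(4), 14)) = -55*(61 + (-1 - 1*14)) = -55*(61 + (-1 - 14)) = -55*(61 - 15) = -55*46 = -2530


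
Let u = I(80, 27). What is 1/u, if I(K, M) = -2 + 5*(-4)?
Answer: -1/22 ≈ -0.045455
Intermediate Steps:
I(K, M) = -22 (I(K, M) = -2 - 20 = -22)
u = -22
1/u = 1/(-22) = -1/22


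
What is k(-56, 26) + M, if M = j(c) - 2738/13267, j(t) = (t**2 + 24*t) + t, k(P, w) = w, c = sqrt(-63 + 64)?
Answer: 687146/13267 ≈ 51.794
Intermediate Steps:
c = 1 (c = sqrt(1) = 1)
j(t) = t**2 + 25*t
M = 342204/13267 (M = 1*(25 + 1) - 2738/13267 = 1*26 - 2738/13267 = 26 - 1*2738/13267 = 26 - 2738/13267 = 342204/13267 ≈ 25.794)
k(-56, 26) + M = 26 + 342204/13267 = 687146/13267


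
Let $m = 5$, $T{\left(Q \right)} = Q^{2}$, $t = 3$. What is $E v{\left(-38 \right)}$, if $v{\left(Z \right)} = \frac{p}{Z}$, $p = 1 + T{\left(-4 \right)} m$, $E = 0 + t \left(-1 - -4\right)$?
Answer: $- \frac{729}{38} \approx -19.184$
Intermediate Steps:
$E = 9$ ($E = 0 + 3 \left(-1 - -4\right) = 0 + 3 \left(-1 + 4\right) = 0 + 3 \cdot 3 = 0 + 9 = 9$)
$p = 81$ ($p = 1 + \left(-4\right)^{2} \cdot 5 = 1 + 16 \cdot 5 = 1 + 80 = 81$)
$v{\left(Z \right)} = \frac{81}{Z}$
$E v{\left(-38 \right)} = 9 \frac{81}{-38} = 9 \cdot 81 \left(- \frac{1}{38}\right) = 9 \left(- \frac{81}{38}\right) = - \frac{729}{38}$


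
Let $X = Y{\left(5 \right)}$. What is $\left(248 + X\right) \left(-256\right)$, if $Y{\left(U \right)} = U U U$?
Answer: $-95488$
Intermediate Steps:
$Y{\left(U \right)} = U^{3}$ ($Y{\left(U \right)} = U U^{2} = U^{3}$)
$X = 125$ ($X = 5^{3} = 125$)
$\left(248 + X\right) \left(-256\right) = \left(248 + 125\right) \left(-256\right) = 373 \left(-256\right) = -95488$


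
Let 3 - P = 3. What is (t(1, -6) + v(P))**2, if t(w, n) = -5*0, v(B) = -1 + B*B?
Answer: 1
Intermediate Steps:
P = 0 (P = 3 - 1*3 = 3 - 3 = 0)
v(B) = -1 + B**2
t(w, n) = 0
(t(1, -6) + v(P))**2 = (0 + (-1 + 0**2))**2 = (0 + (-1 + 0))**2 = (0 - 1)**2 = (-1)**2 = 1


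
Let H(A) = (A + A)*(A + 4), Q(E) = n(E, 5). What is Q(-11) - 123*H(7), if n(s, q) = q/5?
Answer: -18941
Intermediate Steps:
n(s, q) = q/5 (n(s, q) = q*(⅕) = q/5)
Q(E) = 1 (Q(E) = (⅕)*5 = 1)
H(A) = 2*A*(4 + A) (H(A) = (2*A)*(4 + A) = 2*A*(4 + A))
Q(-11) - 123*H(7) = 1 - 246*7*(4 + 7) = 1 - 246*7*11 = 1 - 123*154 = 1 - 18942 = -18941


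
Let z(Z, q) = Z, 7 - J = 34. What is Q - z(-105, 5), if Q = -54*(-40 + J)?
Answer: 3723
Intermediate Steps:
J = -27 (J = 7 - 1*34 = 7 - 34 = -27)
Q = 3618 (Q = -54*(-40 - 27) = -54*(-67) = 3618)
Q - z(-105, 5) = 3618 - 1*(-105) = 3618 + 105 = 3723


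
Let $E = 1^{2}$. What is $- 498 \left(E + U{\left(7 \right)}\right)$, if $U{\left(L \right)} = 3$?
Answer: $-1992$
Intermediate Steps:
$E = 1$
$- 498 \left(E + U{\left(7 \right)}\right) = - 498 \left(1 + 3\right) = \left(-498\right) 4 = -1992$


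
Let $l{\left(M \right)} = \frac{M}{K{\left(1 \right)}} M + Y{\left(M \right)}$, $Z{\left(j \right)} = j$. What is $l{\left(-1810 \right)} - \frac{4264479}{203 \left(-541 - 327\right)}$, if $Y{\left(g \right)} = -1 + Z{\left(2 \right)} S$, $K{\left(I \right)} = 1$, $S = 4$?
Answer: $\frac{19905773183}{6076} \approx 3.2761 \cdot 10^{6}$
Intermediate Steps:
$Y{\left(g \right)} = 7$ ($Y{\left(g \right)} = -1 + 2 \cdot 4 = -1 + 8 = 7$)
$l{\left(M \right)} = 7 + M^{2}$ ($l{\left(M \right)} = \frac{M}{1} M + 7 = M 1 M + 7 = M M + 7 = M^{2} + 7 = 7 + M^{2}$)
$l{\left(-1810 \right)} - \frac{4264479}{203 \left(-541 - 327\right)} = \left(7 + \left(-1810\right)^{2}\right) - \frac{4264479}{203 \left(-541 - 327\right)} = \left(7 + 3276100\right) - \frac{4264479}{203 \left(-868\right)} = 3276107 - \frac{4264479}{-176204} = 3276107 - 4264479 \left(- \frac{1}{176204}\right) = 3276107 - - \frac{147051}{6076} = 3276107 + \frac{147051}{6076} = \frac{19905773183}{6076}$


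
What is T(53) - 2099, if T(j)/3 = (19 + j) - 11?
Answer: -1916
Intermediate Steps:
T(j) = 24 + 3*j (T(j) = 3*((19 + j) - 11) = 3*(8 + j) = 24 + 3*j)
T(53) - 2099 = (24 + 3*53) - 2099 = (24 + 159) - 2099 = 183 - 2099 = -1916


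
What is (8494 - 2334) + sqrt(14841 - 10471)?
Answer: 6160 + sqrt(4370) ≈ 6226.1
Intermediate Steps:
(8494 - 2334) + sqrt(14841 - 10471) = 6160 + sqrt(4370)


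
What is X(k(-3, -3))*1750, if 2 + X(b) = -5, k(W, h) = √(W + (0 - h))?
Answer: -12250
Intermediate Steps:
k(W, h) = √(W - h)
X(b) = -7 (X(b) = -2 - 5 = -7)
X(k(-3, -3))*1750 = -7*1750 = -12250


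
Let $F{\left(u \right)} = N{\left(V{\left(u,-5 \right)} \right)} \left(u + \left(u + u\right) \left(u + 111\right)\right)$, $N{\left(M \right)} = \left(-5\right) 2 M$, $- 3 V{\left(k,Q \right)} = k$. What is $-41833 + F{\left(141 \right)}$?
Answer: $33424517$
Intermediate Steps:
$V{\left(k,Q \right)} = - \frac{k}{3}$
$N{\left(M \right)} = - 10 M$
$F{\left(u \right)} = \frac{10 u \left(u + 2 u \left(111 + u\right)\right)}{3}$ ($F{\left(u \right)} = - 10 \left(- \frac{u}{3}\right) \left(u + \left(u + u\right) \left(u + 111\right)\right) = \frac{10 u}{3} \left(u + 2 u \left(111 + u\right)\right) = \frac{10 u \left(u + 2 u \left(111 + u\right)\right)}{3}$)
$-41833 + F{\left(141 \right)} = -41833 + \frac{10 \cdot 141^{2} \left(223 + 2 \cdot 141\right)}{3} = -41833 + \frac{10}{3} \cdot 19881 \left(223 + 282\right) = -41833 + \frac{10}{3} \cdot 19881 \cdot 505 = -41833 + 33466350 = 33424517$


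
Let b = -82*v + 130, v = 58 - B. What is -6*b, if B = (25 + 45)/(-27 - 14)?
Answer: 28596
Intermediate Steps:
B = -70/41 (B = 70/(-41) = 70*(-1/41) = -70/41 ≈ -1.7073)
v = 2448/41 (v = 58 - 1*(-70/41) = 58 + 70/41 = 2448/41 ≈ 59.707)
b = -4766 (b = -82*2448/41 + 130 = -4896 + 130 = -4766)
-6*b = -6*(-4766) = 28596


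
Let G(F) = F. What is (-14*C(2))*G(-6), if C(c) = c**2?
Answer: 336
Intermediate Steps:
(-14*C(2))*G(-6) = -14*2**2*(-6) = -14*4*(-6) = -56*(-6) = 336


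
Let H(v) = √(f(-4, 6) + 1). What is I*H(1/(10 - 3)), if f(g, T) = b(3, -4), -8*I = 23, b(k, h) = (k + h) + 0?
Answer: 0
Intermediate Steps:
b(k, h) = h + k (b(k, h) = (h + k) + 0 = h + k)
I = -23/8 (I = -⅛*23 = -23/8 ≈ -2.8750)
f(g, T) = -1 (f(g, T) = -4 + 3 = -1)
H(v) = 0 (H(v) = √(-1 + 1) = √0 = 0)
I*H(1/(10 - 3)) = -23/8*0 = 0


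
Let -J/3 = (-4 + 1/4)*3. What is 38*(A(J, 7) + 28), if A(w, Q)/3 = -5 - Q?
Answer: -304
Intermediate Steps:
J = 135/4 (J = -3*(-4 + 1/4)*3 = -3*(-4 + ¼)*3 = -(-45)*3/4 = -3*(-45/4) = 135/4 ≈ 33.750)
A(w, Q) = -15 - 3*Q (A(w, Q) = 3*(-5 - Q) = -15 - 3*Q)
38*(A(J, 7) + 28) = 38*((-15 - 3*7) + 28) = 38*((-15 - 21) + 28) = 38*(-36 + 28) = 38*(-8) = -304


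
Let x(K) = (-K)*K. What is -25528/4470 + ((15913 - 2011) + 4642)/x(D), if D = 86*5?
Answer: -120075472/20662575 ≈ -5.8113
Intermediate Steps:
D = 430
x(K) = -K**2
-25528/4470 + ((15913 - 2011) + 4642)/x(D) = -25528/4470 + ((15913 - 2011) + 4642)/((-1*430**2)) = -25528*1/4470 + (13902 + 4642)/((-1*184900)) = -12764/2235 + 18544/(-184900) = -12764/2235 + 18544*(-1/184900) = -12764/2235 - 4636/46225 = -120075472/20662575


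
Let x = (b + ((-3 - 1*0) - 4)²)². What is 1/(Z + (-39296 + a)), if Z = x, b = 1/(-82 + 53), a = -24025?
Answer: -841/51236561 ≈ -1.6414e-5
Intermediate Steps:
b = -1/29 (b = 1/(-29) = -1/29 ≈ -0.034483)
x = 2016400/841 (x = (-1/29 + ((-3 - 1*0) - 4)²)² = (-1/29 + ((-3 + 0) - 4)²)² = (-1/29 + (-3 - 4)²)² = (-1/29 + (-7)²)² = (-1/29 + 49)² = (1420/29)² = 2016400/841 ≈ 2397.6)
Z = 2016400/841 ≈ 2397.6
1/(Z + (-39296 + a)) = 1/(2016400/841 + (-39296 - 24025)) = 1/(2016400/841 - 63321) = 1/(-51236561/841) = -841/51236561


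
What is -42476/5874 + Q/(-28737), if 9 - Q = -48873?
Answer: -83764760/9377841 ≈ -8.9322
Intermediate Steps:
Q = 48882 (Q = 9 - 1*(-48873) = 9 + 48873 = 48882)
-42476/5874 + Q/(-28737) = -42476/5874 + 48882/(-28737) = -42476*1/5874 + 48882*(-1/28737) = -21238/2937 - 16294/9579 = -83764760/9377841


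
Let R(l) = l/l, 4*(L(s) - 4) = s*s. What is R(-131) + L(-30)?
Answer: 230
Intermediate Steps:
L(s) = 4 + s²/4 (L(s) = 4 + (s*s)/4 = 4 + s²/4)
R(l) = 1
R(-131) + L(-30) = 1 + (4 + (¼)*(-30)²) = 1 + (4 + (¼)*900) = 1 + (4 + 225) = 1 + 229 = 230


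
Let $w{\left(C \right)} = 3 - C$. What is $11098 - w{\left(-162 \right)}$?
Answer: $10933$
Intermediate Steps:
$11098 - w{\left(-162 \right)} = 11098 - \left(3 - -162\right) = 11098 - \left(3 + 162\right) = 11098 - 165 = 10933$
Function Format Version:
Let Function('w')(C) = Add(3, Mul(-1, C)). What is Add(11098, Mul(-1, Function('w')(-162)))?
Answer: 10933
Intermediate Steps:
Add(11098, Mul(-1, Function('w')(-162))) = Add(11098, Mul(-1, Add(3, Mul(-1, -162)))) = Add(11098, Mul(-1, Add(3, 162))) = Add(11098, Mul(-1, 165)) = Add(11098, -165) = 10933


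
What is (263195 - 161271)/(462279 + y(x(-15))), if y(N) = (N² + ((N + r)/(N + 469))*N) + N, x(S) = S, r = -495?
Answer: 5784187/26247207 ≈ 0.22037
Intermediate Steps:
y(N) = N + N² + N*(-495 + N)/(469 + N) (y(N) = (N² + ((N - 495)/(N + 469))*N) + N = (N² + ((-495 + N)/(469 + N))*N) + N = (N² + N*(-495 + N)/(469 + N)) + N = N + N² + N*(-495 + N)/(469 + N))
(263195 - 161271)/(462279 + y(x(-15))) = (263195 - 161271)/(462279 - 15*(-26 + (-15)² + 471*(-15))/(469 - 15)) = 101924/(462279 - 15*(-26 + 225 - 7065)/454) = 101924/(462279 - 15*1/454*(-6866)) = 101924/(462279 + 51495/227) = 101924/(104988828/227) = 101924*(227/104988828) = 5784187/26247207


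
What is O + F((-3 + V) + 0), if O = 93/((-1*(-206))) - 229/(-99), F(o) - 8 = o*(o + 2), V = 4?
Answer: 280715/20394 ≈ 13.765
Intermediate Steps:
F(o) = 8 + o*(2 + o) (F(o) = 8 + o*(o + 2) = 8 + o*(2 + o))
O = 56381/20394 (O = 93/206 - 229*(-1/99) = 93*(1/206) + 229/99 = 93/206 + 229/99 = 56381/20394 ≈ 2.7646)
O + F((-3 + V) + 0) = 56381/20394 + (8 + ((-3 + 4) + 0)² + 2*((-3 + 4) + 0)) = 56381/20394 + (8 + (1 + 0)² + 2*(1 + 0)) = 56381/20394 + (8 + 1² + 2*1) = 56381/20394 + (8 + 1 + 2) = 56381/20394 + 11 = 280715/20394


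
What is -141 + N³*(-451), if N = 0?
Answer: -141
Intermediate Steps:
-141 + N³*(-451) = -141 + 0³*(-451) = -141 + 0*(-451) = -141 + 0 = -141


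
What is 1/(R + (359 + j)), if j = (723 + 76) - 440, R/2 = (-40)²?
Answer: 1/3918 ≈ 0.00025523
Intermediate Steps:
R = 3200 (R = 2*(-40)² = 2*1600 = 3200)
j = 359 (j = 799 - 440 = 359)
1/(R + (359 + j)) = 1/(3200 + (359 + 359)) = 1/(3200 + 718) = 1/3918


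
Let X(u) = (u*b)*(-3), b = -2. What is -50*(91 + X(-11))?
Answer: -1250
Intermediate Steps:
X(u) = 6*u (X(u) = (u*(-2))*(-3) = -2*u*(-3) = 6*u)
-50*(91 + X(-11)) = -50*(91 + 6*(-11)) = -50*(91 - 66) = -50*25 = -1250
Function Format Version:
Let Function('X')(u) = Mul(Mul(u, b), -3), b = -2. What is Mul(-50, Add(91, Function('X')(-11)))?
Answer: -1250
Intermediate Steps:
Function('X')(u) = Mul(6, u) (Function('X')(u) = Mul(Mul(u, -2), -3) = Mul(Mul(-2, u), -3) = Mul(6, u))
Mul(-50, Add(91, Function('X')(-11))) = Mul(-50, Add(91, Mul(6, -11))) = Mul(-50, Add(91, -66)) = Mul(-50, 25) = -1250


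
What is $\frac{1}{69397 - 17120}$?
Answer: $\frac{1}{52277} \approx 1.9129 \cdot 10^{-5}$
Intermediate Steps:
$\frac{1}{69397 - 17120} = \frac{1}{52277}$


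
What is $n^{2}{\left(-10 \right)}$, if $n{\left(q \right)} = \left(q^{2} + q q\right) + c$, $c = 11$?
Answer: $44521$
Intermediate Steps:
$n{\left(q \right)} = 11 + 2 q^{2}$ ($n{\left(q \right)} = \left(q^{2} + q q\right) + 11 = \left(q^{2} + q^{2}\right) + 11 = 2 q^{2} + 11 = 11 + 2 q^{2}$)
$n^{2}{\left(-10 \right)} = \left(11 + 2 \left(-10\right)^{2}\right)^{2} = \left(11 + 2 \cdot 100\right)^{2} = \left(11 + 200\right)^{2} = 211^{2} = 44521$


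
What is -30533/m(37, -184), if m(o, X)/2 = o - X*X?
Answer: 30533/67638 ≈ 0.45142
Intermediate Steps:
m(o, X) = -2*X² + 2*o (m(o, X) = 2*(o - X*X) = 2*(o - X²) = -2*X² + 2*o)
-30533/m(37, -184) = -30533/(-2*(-184)² + 2*37) = -30533/(-2*33856 + 74) = -30533/(-67712 + 74) = -30533/(-67638) = -30533*(-1/67638) = 30533/67638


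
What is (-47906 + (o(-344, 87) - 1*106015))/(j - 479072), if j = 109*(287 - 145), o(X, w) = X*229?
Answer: 232697/463594 ≈ 0.50194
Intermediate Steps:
o(X, w) = 229*X
j = 15478 (j = 109*142 = 15478)
(-47906 + (o(-344, 87) - 1*106015))/(j - 479072) = (-47906 + (229*(-344) - 1*106015))/(15478 - 479072) = (-47906 + (-78776 - 106015))/(-463594) = (-47906 - 184791)*(-1/463594) = -232697*(-1/463594) = 232697/463594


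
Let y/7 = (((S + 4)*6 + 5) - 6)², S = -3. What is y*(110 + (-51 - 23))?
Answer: 6300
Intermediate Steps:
y = 175 (y = 7*(((-3 + 4)*6 + 5) - 6)² = 7*((1*6 + 5) - 6)² = 7*((6 + 5) - 6)² = 7*(11 - 6)² = 7*5² = 7*25 = 175)
y*(110 + (-51 - 23)) = 175*(110 + (-51 - 23)) = 175*(110 - 74) = 175*36 = 6300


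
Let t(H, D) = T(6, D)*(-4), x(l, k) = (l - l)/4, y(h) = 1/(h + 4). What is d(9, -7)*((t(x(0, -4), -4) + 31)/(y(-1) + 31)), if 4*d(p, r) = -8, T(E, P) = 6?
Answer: -21/47 ≈ -0.44681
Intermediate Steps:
y(h) = 1/(4 + h)
x(l, k) = 0 (x(l, k) = 0*(¼) = 0)
d(p, r) = -2 (d(p, r) = (¼)*(-8) = -2)
t(H, D) = -24 (t(H, D) = 6*(-4) = -24)
d(9, -7)*((t(x(0, -4), -4) + 31)/(y(-1) + 31)) = -2*(-24 + 31)/(1/(4 - 1) + 31) = -14/(1/3 + 31) = -14/(⅓ + 31) = -14/94/3 = -14*3/94 = -2*21/94 = -21/47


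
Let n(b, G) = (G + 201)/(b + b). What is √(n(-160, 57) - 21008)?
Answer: I*√33614090/40 ≈ 144.94*I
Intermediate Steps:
n(b, G) = (201 + G)/(2*b) (n(b, G) = (201 + G)/((2*b)) = (201 + G)*(1/(2*b)) = (201 + G)/(2*b))
√(n(-160, 57) - 21008) = √((½)*(201 + 57)/(-160) - 21008) = √((½)*(-1/160)*258 - 21008) = √(-129/160 - 21008) = √(-3361409/160) = I*√33614090/40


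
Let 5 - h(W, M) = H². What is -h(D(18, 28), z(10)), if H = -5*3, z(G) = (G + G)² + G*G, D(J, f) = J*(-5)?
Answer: 220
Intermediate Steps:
D(J, f) = -5*J
z(G) = 5*G² (z(G) = (2*G)² + G² = 4*G² + G² = 5*G²)
H = -15
h(W, M) = -220 (h(W, M) = 5 - 1*(-15)² = 5 - 1*225 = 5 - 225 = -220)
-h(D(18, 28), z(10)) = -1*(-220) = 220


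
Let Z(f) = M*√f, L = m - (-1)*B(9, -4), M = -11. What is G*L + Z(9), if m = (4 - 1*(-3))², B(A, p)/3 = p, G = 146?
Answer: 5369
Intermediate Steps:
B(A, p) = 3*p
m = 49 (m = (4 + 3)² = 7² = 49)
L = 37 (L = 49 - (-1)*3*(-4) = 49 - (-1)*(-12) = 49 - 1*12 = 49 - 12 = 37)
Z(f) = -11*√f
G*L + Z(9) = 146*37 - 11*√9 = 5402 - 11*3 = 5402 - 33 = 5369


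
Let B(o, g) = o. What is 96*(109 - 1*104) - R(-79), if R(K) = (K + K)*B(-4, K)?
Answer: -152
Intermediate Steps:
R(K) = -8*K (R(K) = (K + K)*(-4) = (2*K)*(-4) = -8*K)
96*(109 - 1*104) - R(-79) = 96*(109 - 1*104) - (-8)*(-79) = 96*(109 - 104) - 1*632 = 96*5 - 632 = 480 - 632 = -152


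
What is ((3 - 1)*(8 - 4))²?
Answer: 64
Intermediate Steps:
((3 - 1)*(8 - 4))² = (2*4)² = 8² = 64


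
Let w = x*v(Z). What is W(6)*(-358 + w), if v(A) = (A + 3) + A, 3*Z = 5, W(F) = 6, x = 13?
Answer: -1654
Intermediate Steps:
Z = 5/3 (Z = (⅓)*5 = 5/3 ≈ 1.6667)
v(A) = 3 + 2*A (v(A) = (3 + A) + A = 3 + 2*A)
w = 247/3 (w = 13*(3 + 2*(5/3)) = 13*(3 + 10/3) = 13*(19/3) = 247/3 ≈ 82.333)
W(6)*(-358 + w) = 6*(-358 + 247/3) = 6*(-827/3) = -1654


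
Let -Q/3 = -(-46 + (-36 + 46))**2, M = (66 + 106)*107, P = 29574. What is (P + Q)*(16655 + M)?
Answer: 1173144258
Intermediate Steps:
M = 18404 (M = 172*107 = 18404)
Q = 3888 (Q = -(-3)*(-46 + (-36 + 46))**2 = -(-3)*(-46 + 10)**2 = -(-3)*(-36)**2 = -(-3)*1296 = -3*(-1296) = 3888)
(P + Q)*(16655 + M) = (29574 + 3888)*(16655 + 18404) = 33462*35059 = 1173144258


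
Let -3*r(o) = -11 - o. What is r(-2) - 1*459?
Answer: -456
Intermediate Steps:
r(o) = 11/3 + o/3 (r(o) = -(-11 - o)/3 = 11/3 + o/3)
r(-2) - 1*459 = (11/3 + (⅓)*(-2)) - 1*459 = (11/3 - ⅔) - 459 = 3 - 459 = -456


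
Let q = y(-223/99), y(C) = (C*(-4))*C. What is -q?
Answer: 198916/9801 ≈ 20.295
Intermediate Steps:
y(C) = -4*C**2 (y(C) = (-4*C)*C = -4*C**2)
q = -198916/9801 (q = -4*(-223/99)**2 = -4*49729/9801 = -198916/9801 ≈ -20.295)
-q = -1*(-198916/9801) = 198916/9801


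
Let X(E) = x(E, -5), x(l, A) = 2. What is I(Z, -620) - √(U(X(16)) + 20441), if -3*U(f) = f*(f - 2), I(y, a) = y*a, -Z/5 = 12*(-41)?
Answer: -1525200 - √20441 ≈ -1.5253e+6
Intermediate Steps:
X(E) = 2
Z = 2460 (Z = -60*(-41) = -5*(-492) = 2460)
I(y, a) = a*y
U(f) = -f*(-2 + f)/3 (U(f) = -f*(f - 2)/3 = -f*(-2 + f)/3)
I(Z, -620) - √(U(X(16)) + 20441) = -620*2460 - √((⅓)*2*(2 - 1*2) + 20441) = -1525200 - √((⅓)*2*(2 - 2) + 20441) = -1525200 - √((⅓)*2*0 + 20441) = -1525200 - √(0 + 20441) = -1525200 - √20441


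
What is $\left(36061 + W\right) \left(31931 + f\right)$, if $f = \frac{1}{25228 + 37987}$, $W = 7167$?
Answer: $\frac{87256503279848}{63215} \approx 1.3803 \cdot 10^{9}$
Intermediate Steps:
$f = \frac{1}{63215} \approx 1.5819 \cdot 10^{-5}$
$\left(36061 + W\right) \left(31931 + f\right) = \left(36061 + 7167\right) \left(31931 + \frac{1}{63215}\right) = 43228 \cdot \frac{2018518166}{63215} = \frac{87256503279848}{63215}$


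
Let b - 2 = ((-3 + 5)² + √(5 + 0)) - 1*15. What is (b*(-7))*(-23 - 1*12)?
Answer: -2205 + 245*√5 ≈ -1657.2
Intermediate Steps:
b = -9 + √5 (b = 2 + (((-3 + 5)² + √(5 + 0)) - 1*15) = 2 + ((2² + √5) - 15) = 2 + ((4 + √5) - 15) = 2 + (-11 + √5) = -9 + √5 ≈ -6.7639)
(b*(-7))*(-23 - 1*12) = ((-9 + √5)*(-7))*(-23 - 1*12) = (63 - 7*√5)*(-23 - 12) = (63 - 7*√5)*(-35) = -2205 + 245*√5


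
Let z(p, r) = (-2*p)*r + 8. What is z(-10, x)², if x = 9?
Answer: 35344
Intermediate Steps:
z(p, r) = 8 - 2*p*r (z(p, r) = -2*p*r + 8 = 8 - 2*p*r)
z(-10, x)² = (8 - 2*(-10)*9)² = (8 + 180)² = 188² = 35344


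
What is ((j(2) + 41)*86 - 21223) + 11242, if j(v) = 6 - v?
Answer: -6111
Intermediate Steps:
((j(2) + 41)*86 - 21223) + 11242 = (((6 - 1*2) + 41)*86 - 21223) + 11242 = (((6 - 2) + 41)*86 - 21223) + 11242 = ((4 + 41)*86 - 21223) + 11242 = (45*86 - 21223) + 11242 = (3870 - 21223) + 11242 = -17353 + 11242 = -6111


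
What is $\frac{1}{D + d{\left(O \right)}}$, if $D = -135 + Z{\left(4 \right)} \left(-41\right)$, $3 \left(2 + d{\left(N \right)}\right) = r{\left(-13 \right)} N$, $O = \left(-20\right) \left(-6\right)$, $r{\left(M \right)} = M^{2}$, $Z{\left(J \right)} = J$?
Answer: $\frac{1}{6459} \approx 0.00015482$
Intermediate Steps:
$O = 120$
$d{\left(N \right)} = -2 + \frac{169 N}{3}$ ($d{\left(N \right)} = -2 + \frac{\left(-13\right)^{2} N}{3} = -2 + \frac{169 N}{3}$)
$D = -299$ ($D = -135 + 4 \left(-41\right) = -135 - 164 = -299$)
$\frac{1}{D + d{\left(O \right)}} = \frac{1}{-299 + \left(-2 + \frac{169}{3} \cdot 120\right)} = \frac{1}{-299 + \left(-2 + 6760\right)} = \frac{1}{-299 + 6758} = \frac{1}{6459}$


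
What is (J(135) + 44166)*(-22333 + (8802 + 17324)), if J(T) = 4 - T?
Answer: 167024755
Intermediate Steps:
(J(135) + 44166)*(-22333 + (8802 + 17324)) = ((4 - 1*135) + 44166)*(-22333 + (8802 + 17324)) = ((4 - 135) + 44166)*(-22333 + 26126) = (-131 + 44166)*3793 = 44035*3793 = 167024755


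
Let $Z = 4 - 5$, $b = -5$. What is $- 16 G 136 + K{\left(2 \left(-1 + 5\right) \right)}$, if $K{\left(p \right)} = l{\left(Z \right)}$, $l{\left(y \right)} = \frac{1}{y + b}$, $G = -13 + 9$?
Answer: $\frac{52223}{6} \approx 8703.8$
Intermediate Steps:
$G = -4$
$Z = -1$ ($Z = 4 - 5 = -1$)
$l{\left(y \right)} = \frac{1}{-5 + y}$ ($l{\left(y \right)} = \frac{1}{y - 5} = \frac{1}{-5 + y}$)
$K{\left(p \right)} = - \frac{1}{6}$ ($K{\left(p \right)} = \frac{1}{-5 - 1} = \frac{1}{-6} = - \frac{1}{6}$)
$- 16 G 136 + K{\left(2 \left(-1 + 5\right) \right)} = \left(-16\right) \left(-4\right) 136 - \frac{1}{6} = 64 \cdot 136 - \frac{1}{6} = 8704 - \frac{1}{6} = \frac{52223}{6}$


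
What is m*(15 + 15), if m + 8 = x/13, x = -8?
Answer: -3360/13 ≈ -258.46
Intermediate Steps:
m = -112/13 (m = -8 - 8/13 = -112/13 ≈ -8.6154)
m*(15 + 15) = -112*(15 + 15)/13 = -112/13*30 = -3360/13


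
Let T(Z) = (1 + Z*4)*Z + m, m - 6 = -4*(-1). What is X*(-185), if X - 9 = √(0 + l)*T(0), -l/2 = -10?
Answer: -1665 - 3700*√5 ≈ -9938.5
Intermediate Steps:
l = 20 (l = -2*(-10) = 20)
m = 10 (m = 6 - 4*(-1) = 6 + 4 = 10)
T(Z) = 10 + Z*(1 + 4*Z) (T(Z) = (1 + Z*4)*Z + 10 = (1 + 4*Z)*Z + 10 = Z*(1 + 4*Z) + 10 = 10 + Z*(1 + 4*Z))
X = 9 + 20*√5 (X = 9 + √(0 + 20)*(10 + 0 + 4*0²) = 9 + √20*(10 + 0 + 4*0) = 9 + (2*√5)*(10 + 0 + 0) = 9 + (2*√5)*10 = 9 + 20*√5 ≈ 53.721)
X*(-185) = (9 + 20*√5)*(-185) = -1665 - 3700*√5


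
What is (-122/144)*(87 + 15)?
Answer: -1037/12 ≈ -86.417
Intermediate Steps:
(-122/144)*(87 + 15) = -122*1/144*102 = -61/72*102 = -1037/12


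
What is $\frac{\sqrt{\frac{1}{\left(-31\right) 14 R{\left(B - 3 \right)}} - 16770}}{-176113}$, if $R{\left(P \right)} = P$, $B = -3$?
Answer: $- \frac{i \sqrt{28428570429}}{229299126} \approx - 0.00073532 i$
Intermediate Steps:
$\frac{\sqrt{\frac{1}{\left(-31\right) 14 R{\left(B - 3 \right)}} - 16770}}{-176113} = \frac{\sqrt{\frac{1}{\left(-31\right) 14 \left(-3 - 3\right)} - 16770}}{-176113} = \sqrt{\frac{1}{\left(-434\right) \left(-6\right)} - 16770} \left(- \frac{1}{176113}\right) = \sqrt{\frac{1}{2604} - 16770} \left(- \frac{1}{176113}\right) = \sqrt{- \frac{43669079}{2604}} \left(- \frac{1}{176113}\right) = \frac{i \sqrt{28428570429}}{1302} \left(- \frac{1}{176113}\right) = - \frac{i \sqrt{28428570429}}{229299126}$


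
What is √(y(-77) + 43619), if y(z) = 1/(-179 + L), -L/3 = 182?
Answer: √917089446/145 ≈ 208.85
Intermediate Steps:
L = -546 (L = -3*182 = -546)
y(z) = -1/725 (y(z) = 1/(-179 - 546) = 1/(-725) = -1/725)
√(y(-77) + 43619) = √(-1/725 + 43619) = √(31623774/725) = √917089446/145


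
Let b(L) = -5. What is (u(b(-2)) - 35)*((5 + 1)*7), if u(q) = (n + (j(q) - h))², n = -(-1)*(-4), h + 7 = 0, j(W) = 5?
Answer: 1218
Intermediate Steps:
h = -7 (h = -7 + 0 = -7)
n = -4 (n = -1*4 = -4)
u(q) = 64 (u(q) = (-4 + (5 - 1*(-7)))² = (-4 + (5 + 7))² = (-4 + 12)² = 8² = 64)
(u(b(-2)) - 35)*((5 + 1)*7) = (64 - 35)*((5 + 1)*7) = 29*(6*7) = 29*42 = 1218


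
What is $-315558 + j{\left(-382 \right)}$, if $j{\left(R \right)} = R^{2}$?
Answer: $-169634$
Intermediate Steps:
$-315558 + j{\left(-382 \right)} = -315558 + \left(-382\right)^{2} = -315558 + 145924 = -169634$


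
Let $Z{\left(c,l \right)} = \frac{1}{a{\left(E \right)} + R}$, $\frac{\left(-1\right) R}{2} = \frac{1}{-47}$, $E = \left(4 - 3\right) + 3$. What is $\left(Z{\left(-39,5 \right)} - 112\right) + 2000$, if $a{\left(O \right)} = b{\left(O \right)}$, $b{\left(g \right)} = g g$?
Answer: $\frac{1423599}{754} \approx 1888.1$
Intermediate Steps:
$E = 4$ ($E = 1 + 3 = 4$)
$R = \frac{2}{47}$ ($R = - \frac{2}{-47} = \left(-2\right) \left(- \frac{1}{47}\right) = \frac{2}{47} \approx 0.042553$)
$b{\left(g \right)} = g^{2}$
$a{\left(O \right)} = O^{2}$
$Z{\left(c,l \right)} = \frac{47}{754}$ ($Z{\left(c,l \right)} = \frac{1}{4^{2} + \frac{2}{47}} = \frac{1}{16 + \frac{2}{47}} = \frac{1}{\frac{754}{47}} = \frac{47}{754}$)
$\left(Z{\left(-39,5 \right)} - 112\right) + 2000 = \left(\frac{47}{754} - 112\right) + 2000 = - \frac{84401}{754} + 2000 = \frac{1423599}{754}$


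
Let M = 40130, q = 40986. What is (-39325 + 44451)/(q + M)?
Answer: 2563/40558 ≈ 0.063193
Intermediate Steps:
(-39325 + 44451)/(q + M) = (-39325 + 44451)/(40986 + 40130) = 5126/81116 = 5126*(1/81116) = 2563/40558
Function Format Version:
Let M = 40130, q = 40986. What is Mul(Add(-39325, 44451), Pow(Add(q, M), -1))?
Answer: Rational(2563, 40558) ≈ 0.063193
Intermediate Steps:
Mul(Add(-39325, 44451), Pow(Add(q, M), -1)) = Mul(Add(-39325, 44451), Pow(Add(40986, 40130), -1)) = Mul(5126, Pow(81116, -1)) = Mul(5126, Rational(1, 81116)) = Rational(2563, 40558)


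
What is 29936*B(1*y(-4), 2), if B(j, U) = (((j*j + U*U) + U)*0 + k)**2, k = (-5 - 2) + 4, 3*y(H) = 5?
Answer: 269424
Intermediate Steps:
y(H) = 5/3 (y(H) = (1/3)*5 = 5/3)
k = -3 (k = -7 + 4 = -3)
B(j, U) = 9 (B(j, U) = (((j*j + U*U) + U)*0 - 3)**2 = (((j**2 + U**2) + U)*0 - 3)**2 = (((U**2 + j**2) + U)*0 - 3)**2 = ((U + U**2 + j**2)*0 - 3)**2 = (0 - 3)**2 = (-3)**2 = 9)
29936*B(1*y(-4), 2) = 29936*9 = 269424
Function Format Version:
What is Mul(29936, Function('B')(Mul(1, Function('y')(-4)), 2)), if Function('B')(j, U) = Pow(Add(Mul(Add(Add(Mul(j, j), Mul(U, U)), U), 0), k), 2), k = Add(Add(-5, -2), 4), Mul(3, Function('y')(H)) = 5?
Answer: 269424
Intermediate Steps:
Function('y')(H) = Rational(5, 3) (Function('y')(H) = Mul(Rational(1, 3), 5) = Rational(5, 3))
k = -3 (k = Add(-7, 4) = -3)
Function('B')(j, U) = 9 (Function('B')(j, U) = Pow(Add(Mul(Add(Add(Mul(j, j), Mul(U, U)), U), 0), -3), 2) = Pow(Add(Mul(Add(Add(Pow(j, 2), Pow(U, 2)), U), 0), -3), 2) = Pow(Add(Mul(Add(Add(Pow(U, 2), Pow(j, 2)), U), 0), -3), 2) = Pow(Add(Mul(Add(U, Pow(U, 2), Pow(j, 2)), 0), -3), 2) = Pow(Add(0, -3), 2) = Pow(-3, 2) = 9)
Mul(29936, Function('B')(Mul(1, Function('y')(-4)), 2)) = Mul(29936, 9) = 269424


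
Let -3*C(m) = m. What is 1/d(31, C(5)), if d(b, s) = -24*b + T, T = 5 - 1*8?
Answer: -1/747 ≈ -0.0013387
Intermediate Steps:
C(m) = -m/3
T = -3 (T = 5 - 8 = -3)
d(b, s) = -3 - 24*b (d(b, s) = -24*b - 3 = -3 - 24*b)
1/d(31, C(5)) = 1/(-3 - 24*31) = 1/(-3 - 744) = 1/(-747) = -1/747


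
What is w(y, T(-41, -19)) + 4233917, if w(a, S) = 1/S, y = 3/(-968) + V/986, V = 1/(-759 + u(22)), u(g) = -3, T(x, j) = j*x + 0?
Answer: 3298221344/779 ≈ 4.2339e+6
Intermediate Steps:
T(x, j) = j*x
V = -1/762 (V = 1/(-759 - 3) = 1/(-762) = -1/762 ≈ -0.0013123)
y = -563741/181822344 (y = 3/(-968) - 1/762/986 = 3*(-1/968) - 1/762*1/986 = -3/968 - 1/751332 = -563741/181822344 ≈ -0.0031005)
w(y, T(-41, -19)) + 4233917 = 1/(-19*(-41)) + 4233917 = 1/779 + 4233917 = 3298221344/779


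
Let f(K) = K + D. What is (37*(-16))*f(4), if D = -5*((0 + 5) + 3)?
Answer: 21312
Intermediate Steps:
D = -40 (D = -5*(5 + 3) = -5*8 = -40)
f(K) = -40 + K (f(K) = K - 40 = -40 + K)
(37*(-16))*f(4) = (37*(-16))*(-40 + 4) = -592*(-36) = 21312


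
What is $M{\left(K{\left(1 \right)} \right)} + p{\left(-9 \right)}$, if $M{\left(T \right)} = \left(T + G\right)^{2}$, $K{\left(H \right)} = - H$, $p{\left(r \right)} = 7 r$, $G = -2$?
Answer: $-54$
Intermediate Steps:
$M{\left(T \right)} = \left(-2 + T\right)^{2}$ ($M{\left(T \right)} = \left(T - 2\right)^{2} = \left(-2 + T\right)^{2}$)
$M{\left(K{\left(1 \right)} \right)} + p{\left(-9 \right)} = \left(-2 - 1\right)^{2} + 7 \left(-9\right) = \left(-2 - 1\right)^{2} - 63 = \left(-3\right)^{2} - 63 = 9 - 63 = -54$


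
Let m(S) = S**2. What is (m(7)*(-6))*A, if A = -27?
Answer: 7938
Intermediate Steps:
(m(7)*(-6))*A = (7**2*(-6))*(-27) = (49*(-6))*(-27) = -294*(-27) = 7938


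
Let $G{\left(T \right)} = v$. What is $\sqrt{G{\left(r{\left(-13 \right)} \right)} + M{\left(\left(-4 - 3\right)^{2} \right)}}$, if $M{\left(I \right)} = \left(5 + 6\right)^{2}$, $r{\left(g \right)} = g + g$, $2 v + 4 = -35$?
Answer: $\frac{\sqrt{406}}{2} \approx 10.075$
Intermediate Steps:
$v = - \frac{39}{2}$ ($v = -2 + \frac{1}{2} \left(-35\right) = -2 - \frac{35}{2} = - \frac{39}{2} \approx -19.5$)
$r{\left(g \right)} = 2 g$
$G{\left(T \right)} = - \frac{39}{2}$
$M{\left(I \right)} = 121$ ($M{\left(I \right)} = 11^{2} = 121$)
$\sqrt{G{\left(r{\left(-13 \right)} \right)} + M{\left(\left(-4 - 3\right)^{2} \right)}} = \sqrt{- \frac{39}{2} + 121} = \sqrt{\frac{203}{2}} = \frac{\sqrt{406}}{2}$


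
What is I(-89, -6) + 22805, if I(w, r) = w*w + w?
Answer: 30637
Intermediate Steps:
I(w, r) = w + w**2 (I(w, r) = w**2 + w = w + w**2)
I(-89, -6) + 22805 = -89*(1 - 89) + 22805 = -89*(-88) + 22805 = 7832 + 22805 = 30637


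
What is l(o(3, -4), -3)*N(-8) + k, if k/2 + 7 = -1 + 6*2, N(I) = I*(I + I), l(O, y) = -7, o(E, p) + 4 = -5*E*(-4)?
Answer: -888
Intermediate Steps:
o(E, p) = -4 + 20*E (o(E, p) = -4 - 5*E*(-4) = -4 + 20*E)
N(I) = 2*I**2 (N(I) = I*(2*I) = 2*I**2)
k = 8 (k = -14 + 2*(-1 + 6*2) = -14 + 2*(-1 + 12) = -14 + 2*11 = -14 + 22 = 8)
l(o(3, -4), -3)*N(-8) + k = -14*(-8)**2 + 8 = -14*64 + 8 = -7*128 + 8 = -896 + 8 = -888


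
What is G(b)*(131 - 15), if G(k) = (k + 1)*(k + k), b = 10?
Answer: 25520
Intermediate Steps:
G(k) = 2*k*(1 + k) (G(k) = (1 + k)*(2*k) = 2*k*(1 + k))
G(b)*(131 - 15) = (2*10*(1 + 10))*(131 - 15) = (2*10*11)*116 = 220*116 = 25520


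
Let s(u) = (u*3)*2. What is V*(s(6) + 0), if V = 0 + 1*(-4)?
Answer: -144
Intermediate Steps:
s(u) = 6*u (s(u) = (3*u)*2 = 6*u)
V = -4 (V = 0 - 4 = -4)
V*(s(6) + 0) = -4*(6*6 + 0) = -4*(36 + 0) = -4*36 = -144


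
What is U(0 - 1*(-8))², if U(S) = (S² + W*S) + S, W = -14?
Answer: 1600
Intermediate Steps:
U(S) = S² - 13*S (U(S) = (S² - 14*S) + S = S² - 13*S)
U(0 - 1*(-8))² = ((0 - 1*(-8))*(-13 + (0 - 1*(-8))))² = ((0 + 8)*(-13 + (0 + 8)))² = (8*(-13 + 8))² = (8*(-5))² = (-40)² = 1600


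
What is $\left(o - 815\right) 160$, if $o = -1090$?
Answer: $-304800$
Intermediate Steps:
$\left(o - 815\right) 160 = \left(-1090 - 815\right) 160 = \left(-1905\right) 160 = -304800$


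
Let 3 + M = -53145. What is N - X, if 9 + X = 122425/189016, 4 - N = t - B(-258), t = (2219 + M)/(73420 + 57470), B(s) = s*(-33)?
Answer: 105477088221047/12370152120 ≈ 8526.7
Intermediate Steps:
M = -53148 (M = -3 - 53145 = -53148)
B(s) = -33*s
t = -50929/130890 (t = (2219 - 53148)/(73420 + 57470) = -50929/130890 ≈ -0.38910)
N = 1114971949/130890 (N = 4 - (-50929/130890 - (-33)*(-258)) = 4 - (-50929/130890 - 1*8514) = 4 - (-50929/130890 - 8514) = 4 - 1*(-1114448389/130890) = 4 + 1114448389/130890 = 1114971949/130890 ≈ 8518.4)
X = -1578719/189016 (X = -9 + 122425/189016 = -1578719/189016 ≈ -8.3523)
N - X = 1114971949/130890 - 1*(-1578719/189016) = 1114971949/130890 + 1578719/189016 = 105477088221047/12370152120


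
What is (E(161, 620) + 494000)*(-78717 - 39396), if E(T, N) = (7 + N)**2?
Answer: -104781467577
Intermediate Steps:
(E(161, 620) + 494000)*(-78717 - 39396) = ((7 + 620)**2 + 494000)*(-78717 - 39396) = (627**2 + 494000)*(-118113) = (393129 + 494000)*(-118113) = 887129*(-118113) = -104781467577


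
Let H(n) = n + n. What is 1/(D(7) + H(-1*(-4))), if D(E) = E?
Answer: 1/15 ≈ 0.066667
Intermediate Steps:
H(n) = 2*n
1/(D(7) + H(-1*(-4))) = 1/(7 + 2*(-1*(-4))) = 1/(7 + 2*4) = 1/(7 + 8) = 1/15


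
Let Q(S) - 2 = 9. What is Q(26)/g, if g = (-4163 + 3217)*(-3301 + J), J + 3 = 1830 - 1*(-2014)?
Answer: -1/46440 ≈ -2.1533e-5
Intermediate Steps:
J = 3841 (J = -3 + (1830 - 1*(-2014)) = -3 + (1830 + 2014) = -3 + 3844 = 3841)
Q(S) = 11 (Q(S) = 2 + 9 = 11)
g = -510840 (g = (-4163 + 3217)*(-3301 + 3841) = -946*540 = -510840)
Q(26)/g = 11/(-510840) = 11*(-1/510840) = -1/46440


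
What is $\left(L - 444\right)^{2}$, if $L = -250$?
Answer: $481636$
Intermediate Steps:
$\left(L - 444\right)^{2} = \left(-250 - 444\right)^{2} = \left(-694\right)^{2} = 481636$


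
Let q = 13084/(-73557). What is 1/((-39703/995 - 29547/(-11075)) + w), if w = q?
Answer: -162114111225/6065092167344 ≈ -0.026729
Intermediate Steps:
q = -13084/73557 (q = 13084*(-1/73557) = -13084/73557 ≈ -0.17788)
w = -13084/73557 ≈ -0.17788
1/((-39703/995 - 29547/(-11075)) + w) = 1/((-39703/995 - 29547/(-11075)) - 13084/73557) = 1/((-39703*1/995 - 29547*(-1/11075)) - 13084/73557) = 1/((-39703/995 + 29547/11075) - 13084/73557) = 1/(-82062292/2203925 - 13084/73557) = 1/(-6065092167344/162114111225) = -162114111225/6065092167344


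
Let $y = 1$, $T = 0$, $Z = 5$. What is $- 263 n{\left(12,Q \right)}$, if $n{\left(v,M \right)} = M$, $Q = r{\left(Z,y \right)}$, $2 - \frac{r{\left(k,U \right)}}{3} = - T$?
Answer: $-1578$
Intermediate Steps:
$r{\left(k,U \right)} = 6$ ($r{\left(k,U \right)} = 6 - 3 \left(\left(-1\right) 0\right) = 6 - 0 = 6 + 0 = 6$)
$Q = 6$
$- 263 n{\left(12,Q \right)} = \left(-263\right) 6 = -1578$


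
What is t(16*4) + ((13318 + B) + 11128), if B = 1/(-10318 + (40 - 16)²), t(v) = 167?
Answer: 239779845/9742 ≈ 24613.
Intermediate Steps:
B = -1/9742 (B = 1/(-10318 + 24²) = 1/(-10318 + 576) = 1/(-9742) = -1/9742 ≈ -0.00010265)
t(16*4) + ((13318 + B) + 11128) = 167 + ((13318 - 1/9742) + 11128) = 167 + (129743955/9742 + 11128) = 167 + 238152931/9742 = 239779845/9742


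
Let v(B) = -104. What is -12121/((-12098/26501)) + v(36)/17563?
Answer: 18868098269/710626 ≈ 26551.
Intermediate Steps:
-12121/((-12098/26501)) + v(36)/17563 = -12121/((-12098/26501)) - 104/17563 = -12121/((-12098*1/26501)) - 104*1/17563 = -12121/(-12098/26501) - 8/1351 = -12121*(-26501/12098) - 8/1351 = 13966027/526 - 8/1351 = 18868098269/710626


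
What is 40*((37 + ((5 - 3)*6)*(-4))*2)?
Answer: -880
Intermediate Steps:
40*((37 + ((5 - 3)*6)*(-4))*2) = 40*((37 + (2*6)*(-4))*2) = 40*((37 + 12*(-4))*2) = 40*((37 - 48)*2) = 40*(-11*2) = 40*(-22) = -880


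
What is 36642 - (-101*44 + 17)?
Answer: 41069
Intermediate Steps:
36642 - (-101*44 + 17) = 36642 - (-4444 + 17) = 36642 - 1*(-4427) = 36642 + 4427 = 41069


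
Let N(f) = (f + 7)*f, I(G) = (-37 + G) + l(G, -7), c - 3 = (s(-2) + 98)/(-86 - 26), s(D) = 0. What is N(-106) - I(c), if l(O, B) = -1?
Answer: 84239/8 ≈ 10530.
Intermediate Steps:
c = 17/8 (c = 3 + (0 + 98)/(-86 - 26) = 3 + 98/(-112) = 3 + 98*(-1/112) = 3 - 7/8 = 17/8 ≈ 2.1250)
I(G) = -38 + G (I(G) = (-37 + G) - 1 = -38 + G)
N(f) = f*(7 + f) (N(f) = (7 + f)*f = f*(7 + f))
N(-106) - I(c) = -106*(7 - 106) - (-38 + 17/8) = -106*(-99) - 1*(-287/8) = 10494 + 287/8 = 84239/8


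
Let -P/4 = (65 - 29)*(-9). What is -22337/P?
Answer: -22337/1296 ≈ -17.235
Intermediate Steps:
P = 1296 (P = -4*(65 - 29)*(-9) = -144*(-9) = -4*(-324) = 1296)
-22337/P = -22337/1296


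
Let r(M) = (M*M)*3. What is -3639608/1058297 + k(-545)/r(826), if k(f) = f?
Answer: -7450228335289/2166151931916 ≈ -3.4394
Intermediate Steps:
r(M) = 3*M² (r(M) = M²*3 = 3*M²)
-3639608/1058297 + k(-545)/r(826) = -3639608/1058297 - 545/(3*826²) = -3639608*1/1058297 - 545/(3*682276) = -3639608/1058297 - 545/2046828 = -7450228335289/2166151931916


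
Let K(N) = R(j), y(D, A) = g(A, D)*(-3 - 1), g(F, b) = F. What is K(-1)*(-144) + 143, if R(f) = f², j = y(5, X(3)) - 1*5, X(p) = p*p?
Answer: -241921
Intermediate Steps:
X(p) = p²
y(D, A) = -4*A (y(D, A) = A*(-3 - 1) = A*(-4) = -4*A)
j = -41 (j = -4*3² - 1*5 = -4*9 - 5 = -36 - 5 = -41)
K(N) = 1681 (K(N) = (-41)² = 1681)
K(-1)*(-144) + 143 = 1681*(-144) + 143 = -242064 + 143 = -241921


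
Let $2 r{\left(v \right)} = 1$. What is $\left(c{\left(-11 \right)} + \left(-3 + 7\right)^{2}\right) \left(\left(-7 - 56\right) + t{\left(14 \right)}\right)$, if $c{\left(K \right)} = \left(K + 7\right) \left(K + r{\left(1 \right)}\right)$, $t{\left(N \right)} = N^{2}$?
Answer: $7714$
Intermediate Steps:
$r{\left(v \right)} = \frac{1}{2}$ ($r{\left(v \right)} = \frac{1}{2} \cdot 1 = \frac{1}{2}$)
$c{\left(K \right)} = \left(\frac{1}{2} + K\right) \left(7 + K\right)$ ($c{\left(K \right)} = \left(K + 7\right) \left(K + \frac{1}{2}\right) = \left(7 + K\right) \left(\frac{1}{2} + K\right) = \left(\frac{1}{2} + K\right) \left(7 + K\right)$)
$\left(c{\left(-11 \right)} + \left(-3 + 7\right)^{2}\right) \left(\left(-7 - 56\right) + t{\left(14 \right)}\right) = \left(\left(\frac{7}{2} + \left(-11\right)^{2} + \frac{15}{2} \left(-11\right)\right) + \left(-3 + 7\right)^{2}\right) \left(\left(-7 - 56\right) + 14^{2}\right) = \left(\left(\frac{7}{2} + 121 - \frac{165}{2}\right) + 4^{2}\right) \left(\left(-7 - 56\right) + 196\right) = \left(42 + 16\right) \left(-63 + 196\right) = 58 \cdot 133 = 7714$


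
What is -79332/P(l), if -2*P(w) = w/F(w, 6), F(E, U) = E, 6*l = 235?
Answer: 158664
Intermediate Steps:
l = 235/6 (l = (⅙)*235 = 235/6 ≈ 39.167)
P(w) = -½ (P(w) = -w/(2*w) = -½*1 = -½)
-79332/P(l) = -79332/(-½) = -79332*(-2) = 158664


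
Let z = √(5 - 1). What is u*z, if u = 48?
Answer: 96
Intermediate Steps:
z = 2 (z = √4 = 2)
u*z = 48*2 = 96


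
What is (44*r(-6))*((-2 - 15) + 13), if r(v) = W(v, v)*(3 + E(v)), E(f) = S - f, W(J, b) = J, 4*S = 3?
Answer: 10296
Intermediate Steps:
S = ¾ (S = (¼)*3 = ¾ ≈ 0.75000)
E(f) = ¾ - f
r(v) = v*(15/4 - v) (r(v) = v*(3 + (¾ - v)) = v*(15/4 - v))
(44*r(-6))*((-2 - 15) + 13) = (44*((¼)*(-6)*(15 - 4*(-6))))*((-2 - 15) + 13) = (44*((¼)*(-6)*(15 + 24)))*(-17 + 13) = (44*((¼)*(-6)*39))*(-4) = (44*(-117/2))*(-4) = -2574*(-4) = 10296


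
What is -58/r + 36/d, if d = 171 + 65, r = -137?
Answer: 4655/8083 ≈ 0.57590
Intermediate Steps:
d = 236
-58/r + 36/d = -58/(-137) + 36/236 = -58*(-1/137) + 36*(1/236) = 58/137 + 9/59 = 4655/8083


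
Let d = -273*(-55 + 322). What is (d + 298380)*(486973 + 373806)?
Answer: 194096195931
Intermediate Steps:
d = -72891 (d = -273*267 = -72891)
(d + 298380)*(486973 + 373806) = (-72891 + 298380)*(486973 + 373806) = 225489*860779 = 194096195931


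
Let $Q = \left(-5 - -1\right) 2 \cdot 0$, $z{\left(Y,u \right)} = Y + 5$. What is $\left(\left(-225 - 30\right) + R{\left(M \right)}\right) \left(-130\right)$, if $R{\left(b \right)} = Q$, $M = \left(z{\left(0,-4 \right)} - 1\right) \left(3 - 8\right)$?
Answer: $33150$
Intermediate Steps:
$z{\left(Y,u \right)} = 5 + Y$
$Q = 0$ ($Q = \left(-5 + 1\right) 2 \cdot 0 = \left(-4\right) 2 \cdot 0 = \left(-8\right) 0 = 0$)
$M = -20$ ($M = \left(\left(5 + 0\right) - 1\right) \left(3 - 8\right) = \left(5 - 1\right) \left(-5\right) = 4 \left(-5\right) = -20$)
$R{\left(b \right)} = 0$
$\left(\left(-225 - 30\right) + R{\left(M \right)}\right) \left(-130\right) = \left(\left(-225 - 30\right) + 0\right) \left(-130\right) = \left(-255 + 0\right) \left(-130\right) = \left(-255\right) \left(-130\right) = 33150$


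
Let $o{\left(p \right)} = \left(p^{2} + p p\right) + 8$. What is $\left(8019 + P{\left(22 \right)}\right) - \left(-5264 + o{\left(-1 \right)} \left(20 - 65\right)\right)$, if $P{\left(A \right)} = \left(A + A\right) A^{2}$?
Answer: $35029$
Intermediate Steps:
$o{\left(p \right)} = 8 + 2 p^{2}$ ($o{\left(p \right)} = \left(p^{2} + p^{2}\right) + 8 = 2 p^{2} + 8 = 8 + 2 p^{2}$)
$P{\left(A \right)} = 2 A^{3}$ ($P{\left(A \right)} = 2 A A^{2} = 2 A^{3}$)
$\left(8019 + P{\left(22 \right)}\right) - \left(-5264 + o{\left(-1 \right)} \left(20 - 65\right)\right) = \left(8019 + 2 \cdot 22^{3}\right) + \left(5264 - \left(8 + 2 \left(-1\right)^{2}\right) \left(20 - 65\right)\right) = \left(8019 + 2 \cdot 10648\right) + \left(5264 - \left(8 + 2 \cdot 1\right) \left(-45\right)\right) = \left(8019 + 21296\right) + \left(5264 - \left(8 + 2\right) \left(-45\right)\right) = 29315 + \left(5264 - 10 \left(-45\right)\right) = 29315 + \left(5264 - -450\right) = 29315 + \left(5264 + 450\right) = 29315 + 5714 = 35029$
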